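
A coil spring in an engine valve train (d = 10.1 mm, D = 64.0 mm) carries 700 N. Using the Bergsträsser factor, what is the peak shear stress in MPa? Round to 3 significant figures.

Spring index C = D/d = 64.0/10.1 = 6.3366
K_B = (4C+2)/(4C−3) = 27.347/22.347 = 1.2237
τ₀ = 8FD/(πd³) = 8·700·64.0/(π·10.1³) = 358400/3236.8 = 110.73 MPa
τ_max = K·τ₀ = 1.2237 × 110.73 = 135.5 MPa

136 MPa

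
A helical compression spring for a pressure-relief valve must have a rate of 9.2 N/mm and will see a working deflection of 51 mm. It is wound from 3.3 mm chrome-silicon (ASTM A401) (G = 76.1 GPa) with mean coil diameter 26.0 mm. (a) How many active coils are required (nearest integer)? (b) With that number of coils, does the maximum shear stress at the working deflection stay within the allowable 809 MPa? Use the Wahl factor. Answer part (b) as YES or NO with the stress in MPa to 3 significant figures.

N_a = Gd⁴/(8D³k) = (76.1×10³)(3.3⁴)/(8·26.0³·9.2) = 6.977 → N_a = 7
Actual rate k = Gd⁴/(8D³·7) = 9.1692 N/mm
Working load F = kδ = 9.1692·51 = 467.63 N
C = 26.0/3.3 = 7.8788; K_W = (4C−1)/(4C−4)+0.615/C = 1.1871
τ_max = K_W·8FD/(πd³) = 1.1871·861.54 = 1022.7 MPa
τ_max > 809 MPa → exceeds allowable

(a) 7 coils; (b) NO, τ_max = 1020 MPa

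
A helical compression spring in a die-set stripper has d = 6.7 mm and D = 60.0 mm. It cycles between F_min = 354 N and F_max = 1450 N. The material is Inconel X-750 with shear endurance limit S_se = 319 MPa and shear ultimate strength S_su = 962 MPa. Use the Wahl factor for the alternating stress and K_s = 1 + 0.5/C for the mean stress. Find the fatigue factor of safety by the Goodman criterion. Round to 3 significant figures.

C = D/d = 60.0/6.7 = 8.9552; K_W = (4C−1)/(4C−4)+0.615/C = 1.1630; K_s = 1+0.5/C = 1.0558
F_a = (F_max−F_min)/2 = 548 N; F_m = (F_max+F_min)/2 = 902 N
τ_a = K_W·8F_aD/(πd³) = 1.1630 × 278.39 = 323.75 MPa
τ_m = K_s·8F_mD/(πd³) = 1.0558 × 458.22 = 483.8 MPa
Goodman: 1/n_f = τ_a/S_se + τ_m/S_su = 323.75/319 + 483.8/962 = 1.01489 + 0.50291 = 1.5178
n_f = 1/1.5178 = 0.6588

0.659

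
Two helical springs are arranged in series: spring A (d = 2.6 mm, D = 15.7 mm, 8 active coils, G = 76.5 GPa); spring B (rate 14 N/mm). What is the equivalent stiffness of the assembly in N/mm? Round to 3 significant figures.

7.03 N/mm

k_A = Gd⁴/(8D³N_a) = (76.5×10³)(2.6⁴)/(8·15.7³·8) = 14.115 N/mm
Series: 1/k_eq = 1/14.115 + 1/14 = 0.14228; k_eq = 7.0286 N/mm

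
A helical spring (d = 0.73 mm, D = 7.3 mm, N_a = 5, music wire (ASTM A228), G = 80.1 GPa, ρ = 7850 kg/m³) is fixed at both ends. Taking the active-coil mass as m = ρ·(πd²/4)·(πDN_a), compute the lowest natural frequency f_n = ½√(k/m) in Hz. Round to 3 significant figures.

985 Hz

k = Gd⁴/(8D³N_a) = (80.1×10³)(0.73⁴)/(8·7.3³·5) = 1.4618 N/mm = 1461.8 N/m
Wire length L = πDN_a = π·7.3·5 = 114.67 mm
m = ρ·(πd²/4)·L = 7850 × 0.41854×10⁻⁶ m² × 0.11467 m = 0.00037675 kg
f_n = ½√(k/m) = 0.5·√(1461.8/0.00037675) = 0.5·√(3.8801e+06) = 984.9 Hz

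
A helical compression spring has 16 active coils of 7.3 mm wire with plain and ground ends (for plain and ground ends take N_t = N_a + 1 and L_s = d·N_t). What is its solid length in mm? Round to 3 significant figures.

plain and ground ends: N_t = N_a + 1 = 16 + 1 = 17
L_s = d·N_t = 7.3 × 17 = 124.1 mm

124 mm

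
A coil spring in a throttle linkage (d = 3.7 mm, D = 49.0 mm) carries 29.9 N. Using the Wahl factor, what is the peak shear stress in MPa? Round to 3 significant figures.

Spring index C = D/d = 49.0/3.7 = 13.2432
K_W = (4C−1)/(4C−4) + 0.615/C = 51.973/48.973 + 0.0464 = 1.1077
τ₀ = 8FD/(πd³) = 8·29.9·49.0/(π·3.7³) = 11720.8/159.13 = 73.655 MPa
τ_max = K·τ₀ = 1.1077 × 73.655 = 81.587 MPa

81.6 MPa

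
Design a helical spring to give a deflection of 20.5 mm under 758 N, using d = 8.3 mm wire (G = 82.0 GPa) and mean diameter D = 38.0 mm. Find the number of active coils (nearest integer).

24

Required rate k = F/δ = 758/20.5 = 36.976 N/mm
N_a = Gd⁴/(8D³k) = (82.0×10³ × 8.3⁴)/(8 × 38.0³ × 36.976)
    = 3.89158e+08 / 1.62314e+07 = 23.98 → 24 coils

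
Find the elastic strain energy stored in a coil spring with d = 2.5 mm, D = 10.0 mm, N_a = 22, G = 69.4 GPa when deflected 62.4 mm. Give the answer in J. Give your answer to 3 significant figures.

30.0 J

k = Gd⁴/(8D³N_a) = (69.4×10³)(2.5⁴)/(8·10.0³·22) = 15.403 N/mm
U = ½kδ² = 0.5 × 15.403 × 62.4² = 29988 N·mm = 29.988 J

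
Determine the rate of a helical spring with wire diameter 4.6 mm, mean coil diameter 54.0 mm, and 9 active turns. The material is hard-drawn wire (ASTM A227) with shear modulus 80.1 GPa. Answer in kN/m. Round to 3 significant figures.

k = Gd⁴/(8D³N_a) = (80.1×10³ × 4.6⁴) / (8 × 54.0³ × 9)
  = 3.58644e+07 / 1.13374e+07 = 3.1634 N/mm

3.16 kN/m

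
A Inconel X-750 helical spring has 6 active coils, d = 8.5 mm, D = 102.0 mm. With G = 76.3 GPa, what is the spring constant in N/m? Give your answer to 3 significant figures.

k = Gd⁴/(8D³N_a) = (76.3×10³ × 8.5⁴) / (8 × 102.0³ × 6)
  = 3.98291e+08 / 5.0938e+07 = 7.8191 N/mm = 7819.1 N/m

7820 N/m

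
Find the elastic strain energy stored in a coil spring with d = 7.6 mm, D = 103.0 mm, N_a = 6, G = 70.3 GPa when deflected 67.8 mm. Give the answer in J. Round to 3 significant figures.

10.3 J

k = Gd⁴/(8D³N_a) = (70.3×10³)(7.6⁴)/(8·103.0³·6) = 4.4715 N/mm
U = ½kδ² = 0.5 × 4.4715 × 67.8² = 10277 N·mm = 10.277 J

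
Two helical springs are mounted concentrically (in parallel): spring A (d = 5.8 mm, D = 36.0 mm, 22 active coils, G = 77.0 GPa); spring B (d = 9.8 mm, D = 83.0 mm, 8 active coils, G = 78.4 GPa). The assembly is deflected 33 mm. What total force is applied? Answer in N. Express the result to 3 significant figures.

1000 N

k_A = Gd⁴/(8D³N_a) = (77.0×10³)(5.8⁴)/(8·36.0³·22) = 10.612 N/mm
k_B = Gd⁴/(8D³N_a) = (78.4×10³)(9.8⁴)/(8·83.0³·8) = 19.761 N/mm
Parallel: k_eq = 10.612 + 19.761 = 30.373 N/mm
F = k_eq·δ = 30.373·33 = 1002.3 N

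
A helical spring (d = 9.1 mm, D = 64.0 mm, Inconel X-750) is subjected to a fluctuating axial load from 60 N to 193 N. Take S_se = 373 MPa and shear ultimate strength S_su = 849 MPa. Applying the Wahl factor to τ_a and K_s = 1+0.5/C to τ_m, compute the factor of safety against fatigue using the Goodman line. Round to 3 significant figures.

C = D/d = 64.0/9.1 = 7.0330; K_W = (4C−1)/(4C−4)+0.615/C = 1.2118; K_s = 1+0.5/C = 1.0711
F_a = (F_max−F_min)/2 = 66.5 N; F_m = (F_max+F_min)/2 = 126.5 N
τ_a = K_W·8F_aD/(πd³) = 1.2118 × 14.382 = 17.427 MPa
τ_m = K_s·8F_mD/(πd³) = 1.0711 × 27.358 = 29.303 MPa
Goodman: 1/n_f = τ_a/S_se + τ_m/S_su = 17.427/373 + 29.303/849 = 0.04672 + 0.03451 = 0.081237
n_f = 1/0.081237 = 12.31

12.3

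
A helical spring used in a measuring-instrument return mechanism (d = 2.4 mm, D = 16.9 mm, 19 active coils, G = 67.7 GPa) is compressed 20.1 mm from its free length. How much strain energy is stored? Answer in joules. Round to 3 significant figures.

k = Gd⁴/(8D³N_a) = (67.7×10³)(2.4⁴)/(8·16.9³·19) = 3.0615 N/mm
U = ½kδ² = 0.5 × 3.0615 × 20.1² = 618.43 N·mm = 0.61843 J

0.618 J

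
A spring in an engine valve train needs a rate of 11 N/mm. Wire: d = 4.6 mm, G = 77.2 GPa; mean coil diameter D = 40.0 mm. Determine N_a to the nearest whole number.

6

N_a = Gd⁴/(8D³k) = (77.2×10³ × 4.6⁴)/(8 × 40.0³ × 11)
    = 3.4566e+07 / 5.632e+06 = 6.137 → 6 coils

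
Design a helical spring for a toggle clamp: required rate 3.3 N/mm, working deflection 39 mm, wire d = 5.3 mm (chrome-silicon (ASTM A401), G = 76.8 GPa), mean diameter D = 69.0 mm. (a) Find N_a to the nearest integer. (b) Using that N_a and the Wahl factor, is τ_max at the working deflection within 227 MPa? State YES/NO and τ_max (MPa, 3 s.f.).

(a) 7 coils; (b) YES, τ_max = 168 MPa

N_a = Gd⁴/(8D³k) = (76.8×10³)(5.3⁴)/(8·69.0³·3.3) = 6.987 → N_a = 7
Actual rate k = Gd⁴/(8D³·7) = 3.294 N/mm
Working load F = kδ = 3.294·39 = 128.47 N
C = 69.0/5.3 = 13.0189; K_W = (4C−1)/(4C−4)+0.615/C = 1.1096
τ_max = K_W·8FD/(πd³) = 1.1096·151.62 = 168.24 MPa
τ_max ≤ 227 MPa → acceptable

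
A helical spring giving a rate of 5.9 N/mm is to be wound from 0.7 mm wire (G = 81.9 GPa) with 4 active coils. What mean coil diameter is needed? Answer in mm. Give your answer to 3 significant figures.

4.70 mm

D = (Gd⁴/(8N_a·k))^(1/3) = (81.9×10³·0.7⁴/(8·4·5.9))^(1/3)
  = (104.154)^(1/3) = 4.7050 mm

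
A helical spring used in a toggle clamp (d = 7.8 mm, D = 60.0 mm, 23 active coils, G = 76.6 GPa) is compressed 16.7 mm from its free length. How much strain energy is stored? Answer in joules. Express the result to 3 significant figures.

0.995 J

k = Gd⁴/(8D³N_a) = (76.6×10³)(7.8⁴)/(8·60.0³·23) = 7.134 N/mm
U = ½kδ² = 0.5 × 7.134 × 16.7² = 994.81 N·mm = 0.99481 J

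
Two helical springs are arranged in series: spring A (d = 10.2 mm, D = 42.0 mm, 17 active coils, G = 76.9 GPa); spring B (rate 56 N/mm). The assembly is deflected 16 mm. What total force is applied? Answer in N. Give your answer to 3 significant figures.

k_A = Gd⁴/(8D³N_a) = (76.9×10³)(10.2⁴)/(8·42.0³·17) = 82.611 N/mm
Series: 1/k_eq = 1/82.611 + 1/56 = 0.029962; k_eq = 33.376 N/mm
F = k_eq·δ = 33.376·16 = 534.01 N

534 N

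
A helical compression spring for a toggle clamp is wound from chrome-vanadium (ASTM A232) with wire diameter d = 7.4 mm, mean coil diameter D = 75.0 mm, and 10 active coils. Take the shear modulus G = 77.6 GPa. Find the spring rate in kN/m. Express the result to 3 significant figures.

k = Gd⁴/(8D³N_a) = (77.6×10³ × 7.4⁴) / (8 × 75.0³ × 10)
  = 2.32696e+08 / 3.375e+07 = 6.8947 N/mm

6.89 kN/m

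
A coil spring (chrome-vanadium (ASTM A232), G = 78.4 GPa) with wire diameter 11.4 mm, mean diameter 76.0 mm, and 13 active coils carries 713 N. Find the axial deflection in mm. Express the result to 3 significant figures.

k = Gd⁴/(8D³N_a) = (78.4×10³)(11.4⁴)/(8·76.0³·13) = 29.004 N/mm
δ = F/k = 713 / 29.004 = 24.583 mm

24.6 mm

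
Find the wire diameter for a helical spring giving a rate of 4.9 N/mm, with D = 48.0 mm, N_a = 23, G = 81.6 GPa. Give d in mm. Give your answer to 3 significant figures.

d = (8D³N_a·k / G)^(1/4) = (8·48.0³·23·4.9 / (81.6×10³))^0.25
  = (1221.9)^0.25 = 5.9124 mm

5.91 mm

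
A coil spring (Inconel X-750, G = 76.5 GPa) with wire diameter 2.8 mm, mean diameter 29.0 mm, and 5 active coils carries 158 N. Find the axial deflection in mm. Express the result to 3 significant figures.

32.8 mm

k = Gd⁴/(8D³N_a) = (76.5×10³)(2.8⁴)/(8·29.0³·5) = 4.8199 N/mm
δ = F/k = 158 / 4.8199 = 32.781 mm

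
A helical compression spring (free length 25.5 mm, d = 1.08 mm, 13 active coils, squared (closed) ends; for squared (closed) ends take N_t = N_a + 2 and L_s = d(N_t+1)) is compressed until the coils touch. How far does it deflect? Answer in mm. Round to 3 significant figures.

8.22 mm

N_t = 15; L_s = 1.08·16 = 17.28 mm
δ_solid = L₀ − L_s = 25.5 − 17.28 = 8.22 mm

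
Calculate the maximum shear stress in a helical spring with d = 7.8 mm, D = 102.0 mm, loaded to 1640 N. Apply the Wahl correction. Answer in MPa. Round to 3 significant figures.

Spring index C = D/d = 102.0/7.8 = 13.0769
K_W = (4C−1)/(4C−4) + 0.615/C = 51.308/48.308 + 0.0470 = 1.1091
τ₀ = 8FD/(πd³) = 8·1640·102.0/(π·7.8³) = 1.33824e+06/1490.8 = 897.64 MPa
τ_max = K·τ₀ = 1.1091 × 897.64 = 995.6 MPa

996 MPa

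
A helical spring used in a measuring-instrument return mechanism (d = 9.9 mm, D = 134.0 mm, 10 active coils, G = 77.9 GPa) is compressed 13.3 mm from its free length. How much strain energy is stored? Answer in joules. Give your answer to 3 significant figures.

k = Gd⁴/(8D³N_a) = (77.9×10³)(9.9⁴)/(8·134.0³·10) = 3.8875 N/mm
U = ½kδ² = 0.5 × 3.8875 × 13.3² = 343.83 N·mm = 0.34383 J

0.344 J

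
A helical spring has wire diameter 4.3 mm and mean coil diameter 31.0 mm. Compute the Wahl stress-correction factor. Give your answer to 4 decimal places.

1.2061

C = D/d = 31.0/4.3 = 7.2093
K_W = (4C−1)/(4C−4) + 0.615/C = 27.837/24.837 + 0.0853 = 1.2061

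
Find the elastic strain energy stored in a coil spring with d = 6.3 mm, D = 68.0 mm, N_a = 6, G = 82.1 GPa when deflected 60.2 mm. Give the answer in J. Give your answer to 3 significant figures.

15.5 J

k = Gd⁴/(8D³N_a) = (82.1×10³)(6.3⁴)/(8·68.0³·6) = 8.5691 N/mm
U = ½kδ² = 0.5 × 8.5691 × 60.2² = 15527 N·mm = 15.527 J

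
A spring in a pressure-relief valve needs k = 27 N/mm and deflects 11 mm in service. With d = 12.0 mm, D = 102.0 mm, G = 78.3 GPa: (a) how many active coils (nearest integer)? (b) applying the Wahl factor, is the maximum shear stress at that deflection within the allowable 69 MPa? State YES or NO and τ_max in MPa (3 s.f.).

N_a = Gd⁴/(8D³k) = (78.3×10³)(12.0⁴)/(8·102.0³·27) = 7.083 → N_a = 7
Actual rate k = Gd⁴/(8D³·7) = 27.321 N/mm
Working load F = kδ = 27.321·11 = 300.53 N
C = 102.0/12.0 = 8.5000; K_W = (4C−1)/(4C−4)+0.615/C = 1.1724
τ_max = K_W·8FD/(πd³) = 1.1724·45.174 = 52.96 MPa
τ_max ≤ 69 MPa → acceptable

(a) 7 coils; (b) YES, τ_max = 53.0 MPa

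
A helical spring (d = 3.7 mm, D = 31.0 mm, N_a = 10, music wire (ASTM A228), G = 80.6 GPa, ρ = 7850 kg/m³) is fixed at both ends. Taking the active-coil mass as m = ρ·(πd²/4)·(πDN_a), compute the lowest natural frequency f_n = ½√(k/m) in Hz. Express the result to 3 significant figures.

k = Gd⁴/(8D³N_a) = (80.6×10³)(3.7⁴)/(8·31.0³·10) = 6.3382 N/mm = 6338.2 N/m
Wire length L = πDN_a = π·31.0·10 = 973.89 mm
m = ρ·(πd²/4)·L = 7850 × 10.752×10⁻⁶ m² × 0.97389 m = 0.082201 kg
f_n = ½√(k/m) = 0.5·√(6338.2/0.082201) = 0.5·√(77107) = 138.84 Hz

139 Hz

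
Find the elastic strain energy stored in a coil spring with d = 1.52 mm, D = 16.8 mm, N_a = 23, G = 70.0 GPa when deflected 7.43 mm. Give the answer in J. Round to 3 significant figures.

0.0118 J

k = Gd⁴/(8D³N_a) = (70.0×10³)(1.52⁴)/(8·16.8³·23) = 0.42828 N/mm
U = ½kδ² = 0.5 × 0.42828 × 7.43² = 11.822 N·mm = 0.011822 J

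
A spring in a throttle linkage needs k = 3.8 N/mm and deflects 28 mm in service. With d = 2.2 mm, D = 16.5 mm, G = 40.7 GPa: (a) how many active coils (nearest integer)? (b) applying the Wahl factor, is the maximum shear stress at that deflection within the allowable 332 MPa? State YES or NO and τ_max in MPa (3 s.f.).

(a) 7 coils; (b) NO, τ_max = 501 MPa

N_a = Gd⁴/(8D³k) = (40.7×10³)(2.2⁴)/(8·16.5³·3.8) = 6.982 → N_a = 7
Actual rate k = Gd⁴/(8D³·7) = 3.7901 N/mm
Working load F = kδ = 3.7901·28 = 106.12 N
C = 16.5/2.2 = 7.5000; K_W = (4C−1)/(4C−4)+0.615/C = 1.1974
τ_max = K_W·8FD/(πd³) = 1.1974·418.75 = 501.41 MPa
τ_max > 332 MPa → exceeds allowable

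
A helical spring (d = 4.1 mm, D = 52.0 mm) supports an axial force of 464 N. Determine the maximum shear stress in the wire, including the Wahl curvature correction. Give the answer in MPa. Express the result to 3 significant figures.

992 MPa

Spring index C = D/d = 52.0/4.1 = 12.6829
K_W = (4C−1)/(4C−4) + 0.615/C = 49.732/46.732 + 0.0485 = 1.1127
τ₀ = 8FD/(πd³) = 8·464·52.0/(π·4.1³) = 193024/216.52 = 891.48 MPa
τ_max = K·τ₀ = 1.1127 × 891.48 = 991.93 MPa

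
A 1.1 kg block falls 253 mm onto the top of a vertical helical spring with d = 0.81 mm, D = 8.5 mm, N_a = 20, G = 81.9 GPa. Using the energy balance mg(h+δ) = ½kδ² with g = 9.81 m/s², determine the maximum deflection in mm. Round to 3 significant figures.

k = Gd⁴/(8D³N_a) = (81.9×10³)(0.81⁴)/(8·8.5³·20) = 0.3588 N/mm
W = mg = 1.1 × 9.81 = 10.791 N
½kδ² − Wδ − Wh = 0 → δ = (W + √(W² + 2kWh))/k
δ = (10.791 + √(116.45 + 1959.11))/0.3588 = (10.791 + 45.558)/0.3588 = 157.05 mm

157 mm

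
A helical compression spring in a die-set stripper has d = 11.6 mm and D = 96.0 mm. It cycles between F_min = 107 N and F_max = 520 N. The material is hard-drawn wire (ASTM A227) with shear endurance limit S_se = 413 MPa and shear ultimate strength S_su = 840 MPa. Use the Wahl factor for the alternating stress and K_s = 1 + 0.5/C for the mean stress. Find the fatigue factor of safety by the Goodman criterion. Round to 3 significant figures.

6.49

C = D/d = 96.0/11.6 = 8.2759; K_W = (4C−1)/(4C−4)+0.615/C = 1.1774; K_s = 1+0.5/C = 1.0604
F_a = (F_max−F_min)/2 = 206.5 N; F_m = (F_max+F_min)/2 = 313.5 N
τ_a = K_W·8F_aD/(πd³) = 1.1774 × 32.341 = 38.078 MPa
τ_m = K_s·8F_mD/(πd³) = 1.0604 × 49.099 = 52.066 MPa
Goodman: 1/n_f = τ_a/S_se + τ_m/S_su = 38.078/413 + 52.066/840 = 0.09220 + 0.06198 = 0.15418
n_f = 1/0.15418 = 6.486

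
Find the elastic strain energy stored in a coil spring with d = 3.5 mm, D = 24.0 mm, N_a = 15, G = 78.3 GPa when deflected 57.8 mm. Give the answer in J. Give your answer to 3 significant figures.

11.8 J

k = Gd⁴/(8D³N_a) = (78.3×10³)(3.5⁴)/(8·24.0³·15) = 7.083 N/mm
U = ½kδ² = 0.5 × 7.083 × 57.8² = 11832 N·mm = 11.832 J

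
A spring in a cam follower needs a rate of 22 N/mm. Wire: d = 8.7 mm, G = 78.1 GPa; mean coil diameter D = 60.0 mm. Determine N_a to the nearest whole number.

12

N_a = Gd⁴/(8D³k) = (78.1×10³ × 8.7⁴)/(8 × 60.0³ × 22)
    = 4.47433e+08 / 3.8016e+07 = 11.77 → 12 coils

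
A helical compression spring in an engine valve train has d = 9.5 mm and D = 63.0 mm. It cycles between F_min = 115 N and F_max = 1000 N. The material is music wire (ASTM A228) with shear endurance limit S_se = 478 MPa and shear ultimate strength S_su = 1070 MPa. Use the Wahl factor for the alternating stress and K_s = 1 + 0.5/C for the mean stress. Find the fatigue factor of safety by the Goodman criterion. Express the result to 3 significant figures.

3.15

C = D/d = 63.0/9.5 = 6.6316; K_W = (4C−1)/(4C−4)+0.615/C = 1.2259; K_s = 1+0.5/C = 1.0754
F_a = (F_max−F_min)/2 = 442.5 N; F_m = (F_max+F_min)/2 = 557.5 N
τ_a = K_W·8F_aD/(πd³) = 1.2259 × 82.799 = 101.5 MPa
τ_m = K_s·8F_mD/(πd³) = 1.0754 × 104.32 = 112.18 MPa
Goodman: 1/n_f = τ_a/S_se + τ_m/S_su = 101.5/478 + 112.18/1070 = 0.21235 + 0.10484 = 0.31719
n_f = 1/0.31719 = 3.153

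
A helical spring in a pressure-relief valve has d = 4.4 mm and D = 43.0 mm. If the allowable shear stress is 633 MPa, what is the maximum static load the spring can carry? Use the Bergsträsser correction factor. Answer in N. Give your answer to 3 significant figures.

C = D/d = 43.0/4.4 = 9.7727
K_B = (4C+2)/(4C−3) = 41.091/36.091 = 1.1385
τ_max = K·8FD/(πd³) → F_max = τ_allow·πd³/(8DK)
F_max = 633·π·4.4³/(8·43.0·1.1385) = 1.694e+05/391.66 = 432.52 N

433 N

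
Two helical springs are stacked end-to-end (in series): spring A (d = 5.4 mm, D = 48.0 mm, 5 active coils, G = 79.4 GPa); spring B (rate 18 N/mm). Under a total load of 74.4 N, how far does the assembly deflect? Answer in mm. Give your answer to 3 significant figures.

9.01 mm

k_A = Gd⁴/(8D³N_a) = (79.4×10³)(5.4⁴)/(8·48.0³·5) = 15.262 N/mm
Series: 1/k_eq = 1/15.262 + 1/18 = 0.12108; k_eq = 8.2592 N/mm
δ = F/k_eq = 74.4/8.2592 = 9.0082 mm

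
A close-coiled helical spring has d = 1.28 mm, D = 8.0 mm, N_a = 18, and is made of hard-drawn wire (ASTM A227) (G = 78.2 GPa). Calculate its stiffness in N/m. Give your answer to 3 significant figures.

k = Gd⁴/(8D³N_a) = (78.2×10³ × 1.28⁴) / (8 × 8.0³ × 18)
  = 209917 / 73728 = 2.8472 N/mm = 2847.2 N/m

2850 N/m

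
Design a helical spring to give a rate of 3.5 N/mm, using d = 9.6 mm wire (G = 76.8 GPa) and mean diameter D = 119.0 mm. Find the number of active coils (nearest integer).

14

N_a = Gd⁴/(8D³k) = (76.8×10³ × 9.6⁴)/(8 × 119.0³ × 3.5)
    = 6.52298e+08 / 4.71845e+07 = 13.82 → 14 coils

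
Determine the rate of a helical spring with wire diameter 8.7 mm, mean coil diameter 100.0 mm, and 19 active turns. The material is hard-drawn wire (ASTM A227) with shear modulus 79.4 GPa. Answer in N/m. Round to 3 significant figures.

2990 N/m

k = Gd⁴/(8D³N_a) = (79.4×10³ × 8.7⁴) / (8 × 100.0³ × 19)
  = 4.54881e+08 / 1.52e+08 = 2.9926 N/mm = 2992.6 N/m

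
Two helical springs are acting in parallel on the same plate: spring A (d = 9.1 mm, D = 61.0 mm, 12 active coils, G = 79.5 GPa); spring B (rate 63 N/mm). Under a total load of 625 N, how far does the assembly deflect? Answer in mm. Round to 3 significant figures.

k_A = Gd⁴/(8D³N_a) = (79.5×10³)(9.1⁴)/(8·61.0³·12) = 25.019 N/mm
Parallel: k_eq = 25.019 + 63 = 88.019 N/mm
δ = F/k_eq = 625/88.019 = 7.1007 mm

7.10 mm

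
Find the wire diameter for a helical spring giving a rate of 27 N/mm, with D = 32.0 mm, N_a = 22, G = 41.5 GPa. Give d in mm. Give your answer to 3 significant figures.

d = (8D³N_a·k / G)^(1/4) = (8·32.0³·22·27 / (41.5×10³))^0.25
  = (3752.1)^0.25 = 7.8265 mm

7.83 mm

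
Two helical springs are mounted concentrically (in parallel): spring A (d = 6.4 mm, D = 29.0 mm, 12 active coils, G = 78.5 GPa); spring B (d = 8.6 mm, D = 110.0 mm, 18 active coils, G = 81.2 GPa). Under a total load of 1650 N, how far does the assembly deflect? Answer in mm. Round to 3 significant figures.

k_A = Gd⁴/(8D³N_a) = (78.5×10³)(6.4⁴)/(8·29.0³·12) = 56.25 N/mm
k_B = Gd⁴/(8D³N_a) = (81.2×10³)(8.6⁴)/(8·110.0³·18) = 2.3174 N/mm
Parallel: k_eq = 56.25 + 2.3174 = 58.568 N/mm
δ = F/k_eq = 1650/58.568 = 28.173 mm

28.2 mm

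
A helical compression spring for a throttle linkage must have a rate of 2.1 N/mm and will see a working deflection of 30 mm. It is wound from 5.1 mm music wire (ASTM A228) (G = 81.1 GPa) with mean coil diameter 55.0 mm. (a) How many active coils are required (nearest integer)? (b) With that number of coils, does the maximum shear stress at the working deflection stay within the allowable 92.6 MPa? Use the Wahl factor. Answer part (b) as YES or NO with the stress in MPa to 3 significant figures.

(a) 20 coils; (b) YES, τ_max = 74.0 MPa

N_a = Gd⁴/(8D³k) = (81.1×10³)(5.1⁴)/(8·55.0³·2.1) = 19.63 → N_a = 20
Actual rate k = Gd⁴/(8D³·20) = 2.0611 N/mm
Working load F = kδ = 2.0611·30 = 61.832 N
C = 55.0/5.1 = 10.7843; K_W = (4C−1)/(4C−4)+0.615/C = 1.1337
τ_max = K_W·8FD/(πd³) = 1.1337·65.284 = 74.011 MPa
τ_max ≤ 92.6 MPa → acceptable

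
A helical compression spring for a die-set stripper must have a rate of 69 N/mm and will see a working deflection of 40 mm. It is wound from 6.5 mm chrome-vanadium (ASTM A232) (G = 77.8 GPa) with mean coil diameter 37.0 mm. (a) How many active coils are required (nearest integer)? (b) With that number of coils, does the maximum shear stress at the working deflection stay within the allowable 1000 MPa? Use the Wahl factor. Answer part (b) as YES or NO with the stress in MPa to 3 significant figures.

N_a = Gd⁴/(8D³k) = (77.8×10³)(6.5⁴)/(8·37.0³·69) = 4.967 → N_a = 5
Actual rate k = Gd⁴/(8D³·5) = 68.544 N/mm
Working load F = kδ = 68.544·40 = 2741.7 N
C = 37.0/6.5 = 5.6923; K_W = (4C−1)/(4C−4)+0.615/C = 1.2679
τ_max = K_W·8FD/(πd³) = 1.2679·940.65 = 1192.6 MPa
τ_max > 1000 MPa → exceeds allowable

(a) 5 coils; (b) NO, τ_max = 1190 MPa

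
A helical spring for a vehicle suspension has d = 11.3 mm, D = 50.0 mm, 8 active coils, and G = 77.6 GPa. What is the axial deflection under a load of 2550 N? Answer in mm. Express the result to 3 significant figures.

k = Gd⁴/(8D³N_a) = (77.6×10³)(11.3⁴)/(8·50.0³·8) = 158.16 N/mm
δ = F/k = 2550 / 158.16 = 16.123 mm

16.1 mm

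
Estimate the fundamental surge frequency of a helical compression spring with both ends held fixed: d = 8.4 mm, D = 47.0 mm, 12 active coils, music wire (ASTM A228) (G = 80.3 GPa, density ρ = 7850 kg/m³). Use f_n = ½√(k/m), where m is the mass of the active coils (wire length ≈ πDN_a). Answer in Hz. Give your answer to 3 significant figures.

114 Hz

k = Gd⁴/(8D³N_a) = (80.3×10³)(8.4⁴)/(8·47.0³·12) = 40.111 N/mm = 40111 N/m
Wire length L = πDN_a = π·47.0·12 = 1771.9 mm
m = ρ·(πd²/4)·L = 7850 × 55.418×10⁻⁶ m² × 1.7719 m = 0.77081 kg
f_n = ½√(k/m) = 0.5·√(40111/0.77081) = 0.5·√(52038) = 114.06 Hz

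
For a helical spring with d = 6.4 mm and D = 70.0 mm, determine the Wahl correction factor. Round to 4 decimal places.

1.1317

C = D/d = 70.0/6.4 = 10.9375
K_W = (4C−1)/(4C−4) + 0.615/C = 42.750/39.750 + 0.0562 = 1.1317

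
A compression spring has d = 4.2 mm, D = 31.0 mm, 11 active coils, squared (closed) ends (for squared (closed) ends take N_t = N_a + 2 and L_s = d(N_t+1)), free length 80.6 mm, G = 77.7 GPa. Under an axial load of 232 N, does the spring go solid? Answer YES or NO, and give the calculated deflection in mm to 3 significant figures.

k = Gd⁴/(8D³N_a) = (77.7×10³)(4.2⁴)/(8·31.0³·11) = 9.2225 N/mm
N_t = 13; L_s = 4.2·14 = 58.8 mm; δ_solid = L₀ − L_s = 80.6 − 58.8 = 21.8 mm
δ = F/k = 232/9.2225 = 25.156 mm
δ ≥ δ_solid → spring goes solid

YES, δ = 25.2 mm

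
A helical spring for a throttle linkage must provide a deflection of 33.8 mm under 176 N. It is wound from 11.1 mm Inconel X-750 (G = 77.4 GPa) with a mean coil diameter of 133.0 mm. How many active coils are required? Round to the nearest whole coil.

12

Required rate k = F/δ = 176/33.8 = 5.2071 N/mm
N_a = Gd⁴/(8D³k) = (77.4×10³ × 11.1⁴)/(8 × 133.0³ × 5.2071)
    = 1.17499e+09 / 9.80033e+07 = 11.99 → 12 coils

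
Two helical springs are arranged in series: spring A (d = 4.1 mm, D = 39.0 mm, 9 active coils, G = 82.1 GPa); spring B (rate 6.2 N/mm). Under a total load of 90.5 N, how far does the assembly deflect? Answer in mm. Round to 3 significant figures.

k_A = Gd⁴/(8D³N_a) = (82.1×10³)(4.1⁴)/(8·39.0³·9) = 5.4319 N/mm
Series: 1/k_eq = 1/5.4319 + 1/6.2 = 0.34539; k_eq = 2.8953 N/mm
δ = F/k_eq = 90.5/2.8953 = 31.258 mm

31.3 mm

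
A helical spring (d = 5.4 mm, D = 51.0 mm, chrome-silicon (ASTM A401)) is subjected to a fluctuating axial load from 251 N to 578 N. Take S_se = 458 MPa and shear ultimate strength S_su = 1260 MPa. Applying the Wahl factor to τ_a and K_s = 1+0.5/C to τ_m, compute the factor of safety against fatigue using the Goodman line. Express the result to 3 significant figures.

C = D/d = 51.0/5.4 = 9.4444; K_W = (4C−1)/(4C−4)+0.615/C = 1.1539; K_s = 1+0.5/C = 1.0529
F_a = (F_max−F_min)/2 = 163.5 N; F_m = (F_max+F_min)/2 = 414.5 N
τ_a = K_W·8F_aD/(πd³) = 1.1539 × 134.85 = 155.61 MPa
τ_m = K_s·8F_mD/(πd³) = 1.0529 × 341.86 = 359.96 MPa
Goodman: 1/n_f = τ_a/S_se + τ_m/S_su = 155.61/458 + 359.96/1260 = 0.33975 + 0.28568 = 0.62544
n_f = 1/0.62544 = 1.599

1.60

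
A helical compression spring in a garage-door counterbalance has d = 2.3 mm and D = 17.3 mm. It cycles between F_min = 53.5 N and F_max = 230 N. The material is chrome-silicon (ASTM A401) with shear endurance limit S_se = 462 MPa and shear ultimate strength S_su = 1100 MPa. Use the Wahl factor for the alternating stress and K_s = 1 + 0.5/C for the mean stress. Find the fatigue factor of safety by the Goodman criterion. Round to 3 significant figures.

0.755

C = D/d = 17.3/2.3 = 7.5217; K_W = (4C−1)/(4C−4)+0.615/C = 1.1968; K_s = 1+0.5/C = 1.0665
F_a = (F_max−F_min)/2 = 88.25 N; F_m = (F_max+F_min)/2 = 141.75 N
τ_a = K_W·8F_aD/(πd³) = 1.1968 × 319.53 = 382.41 MPa
τ_m = K_s·8F_mD/(πd³) = 1.0665 × 513.25 = 547.36 MPa
Goodman: 1/n_f = τ_a/S_se + τ_m/S_su = 382.41/462 + 547.36/1100 = 0.82772 + 0.49760 = 1.3253
n_f = 1/1.3253 = 0.7545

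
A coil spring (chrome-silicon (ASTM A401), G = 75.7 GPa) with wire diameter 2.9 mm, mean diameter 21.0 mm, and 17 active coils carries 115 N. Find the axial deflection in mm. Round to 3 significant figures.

27.1 mm

k = Gd⁴/(8D³N_a) = (75.7×10³)(2.9⁴)/(8·21.0³·17) = 4.251 N/mm
δ = F/k = 115 / 4.251 = 27.052 mm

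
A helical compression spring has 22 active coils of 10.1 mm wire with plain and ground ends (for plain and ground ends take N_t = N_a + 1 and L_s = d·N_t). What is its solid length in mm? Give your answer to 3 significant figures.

plain and ground ends: N_t = N_a + 1 = 22 + 1 = 23
L_s = d·N_t = 10.1 × 23 = 232.3 mm

232 mm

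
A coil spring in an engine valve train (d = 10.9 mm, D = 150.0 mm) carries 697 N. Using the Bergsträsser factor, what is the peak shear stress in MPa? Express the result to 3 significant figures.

Spring index C = D/d = 150.0/10.9 = 13.7615
K_B = (4C+2)/(4C−3) = 57.046/52.046 = 1.0961
τ₀ = 8FD/(πd³) = 8·697·150.0/(π·10.9³) = 836400/4068.5 = 205.58 MPa
τ_max = K·τ₀ = 1.0961 × 205.58 = 225.33 MPa

225 MPa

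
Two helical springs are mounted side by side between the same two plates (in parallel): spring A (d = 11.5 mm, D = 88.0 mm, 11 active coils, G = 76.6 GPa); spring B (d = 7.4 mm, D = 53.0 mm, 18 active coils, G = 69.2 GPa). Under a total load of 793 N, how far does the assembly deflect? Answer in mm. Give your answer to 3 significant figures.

k_A = Gd⁴/(8D³N_a) = (76.6×10³)(11.5⁴)/(8·88.0³·11) = 22.34 N/mm
k_B = Gd⁴/(8D³N_a) = (69.2×10³)(7.4⁴)/(8·53.0³·18) = 9.6793 N/mm
Parallel: k_eq = 22.34 + 9.6793 = 32.02 N/mm
δ = F/k_eq = 793/32.02 = 24.766 mm

24.8 mm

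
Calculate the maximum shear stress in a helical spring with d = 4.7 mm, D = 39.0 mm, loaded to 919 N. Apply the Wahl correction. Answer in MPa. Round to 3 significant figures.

1030 MPa

Spring index C = D/d = 39.0/4.7 = 8.2979
K_W = (4C−1)/(4C−4) + 0.615/C = 32.191/29.191 + 0.0741 = 1.1769
τ₀ = 8FD/(πd³) = 8·919·39.0/(π·4.7³) = 286728/326.17 = 879.08 MPa
τ_max = K·τ₀ = 1.1769 × 879.08 = 1034.6 MPa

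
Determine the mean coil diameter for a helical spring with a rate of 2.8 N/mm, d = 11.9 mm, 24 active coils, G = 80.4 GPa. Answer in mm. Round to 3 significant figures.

D = (Gd⁴/(8N_a·k))^(1/3) = (80.4×10³·11.9⁴/(8·24·2.8))^(1/3)
  = (2.99906e+06)^(1/3) = 144.2098 mm

144 mm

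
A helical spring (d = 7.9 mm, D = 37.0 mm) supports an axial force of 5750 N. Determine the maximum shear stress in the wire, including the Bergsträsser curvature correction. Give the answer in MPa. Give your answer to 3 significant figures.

1450 MPa

Spring index C = D/d = 37.0/7.9 = 4.6835
K_B = (4C+2)/(4C−3) = 20.734/15.734 = 1.3178
τ₀ = 8FD/(πd³) = 8·5750·37.0/(π·7.9³) = 1.702e+06/1548.9 = 1098.8 MPa
τ_max = K·τ₀ = 1.3178 × 1098.8 = 1448 MPa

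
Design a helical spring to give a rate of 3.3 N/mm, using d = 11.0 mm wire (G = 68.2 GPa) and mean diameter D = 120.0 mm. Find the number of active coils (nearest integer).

22

N_a = Gd⁴/(8D³k) = (68.2×10³ × 11.0⁴)/(8 × 120.0³ × 3.3)
    = 9.98516e+08 / 4.56192e+07 = 21.89 → 22 coils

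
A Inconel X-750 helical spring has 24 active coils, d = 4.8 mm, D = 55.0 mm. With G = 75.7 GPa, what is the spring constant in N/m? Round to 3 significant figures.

k = Gd⁴/(8D³N_a) = (75.7×10³ × 4.8⁴) / (8 × 55.0³ × 24)
  = 4.01847e+07 / 3.1944e+07 = 1.258 N/mm = 1258 N/m

1260 N/m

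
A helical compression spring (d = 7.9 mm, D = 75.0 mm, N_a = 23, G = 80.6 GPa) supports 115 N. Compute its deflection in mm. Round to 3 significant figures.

k = Gd⁴/(8D³N_a) = (80.6×10³)(7.9⁴)/(8·75.0³·23) = 4.0443 N/mm
δ = F/k = 115 / 4.0443 = 28.435 mm

28.4 mm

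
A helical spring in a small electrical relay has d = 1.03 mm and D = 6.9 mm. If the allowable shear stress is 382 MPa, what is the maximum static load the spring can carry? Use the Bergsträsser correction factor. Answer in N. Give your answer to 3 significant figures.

C = D/d = 6.9/1.03 = 6.6990
K_B = (4C+2)/(4C−3) = 28.796/23.796 = 1.2101
τ_max = K·8FD/(πd³) → F_max = τ_allow·πd³/(8DK)
F_max = 382·π·1.03³/(8·6.9·1.2101) = 1311.4/66.799 = 19.632 N

19.6 N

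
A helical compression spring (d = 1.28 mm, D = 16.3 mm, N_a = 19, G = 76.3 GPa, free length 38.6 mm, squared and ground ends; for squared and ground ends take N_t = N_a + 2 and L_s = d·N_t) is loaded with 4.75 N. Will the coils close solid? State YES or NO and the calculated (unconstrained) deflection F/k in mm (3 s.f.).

k = Gd⁴/(8D³N_a) = (76.3×10³)(1.28⁴)/(8·16.3³·19) = 0.31114 N/mm
N_t = 21; L_s = 1.28·21 = 26.88 mm; δ_solid = L₀ − L_s = 38.6 − 26.88 = 11.72 mm
δ = F/k = 4.75/0.31114 = 15.266 mm
δ ≥ δ_solid → spring goes solid

YES, δ = 15.3 mm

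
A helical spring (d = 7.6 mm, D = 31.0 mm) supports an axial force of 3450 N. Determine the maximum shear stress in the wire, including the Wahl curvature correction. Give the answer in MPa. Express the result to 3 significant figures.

865 MPa

Spring index C = D/d = 31.0/7.6 = 4.0789
K_W = (4C−1)/(4C−4) + 0.615/C = 15.316/12.316 + 0.1508 = 1.3944
τ₀ = 8FD/(πd³) = 8·3450·31.0/(π·7.6³) = 855600/1379.1 = 620.41 MPa
τ_max = K·τ₀ = 1.3944 × 620.41 = 865.08 MPa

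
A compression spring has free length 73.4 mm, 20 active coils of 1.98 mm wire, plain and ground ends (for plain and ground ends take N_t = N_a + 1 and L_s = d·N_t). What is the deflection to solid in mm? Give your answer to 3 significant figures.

31.8 mm

N_t = 21; L_s = 1.98·21 = 41.58 mm
δ_solid = L₀ − L_s = 73.4 − 41.58 = 31.82 mm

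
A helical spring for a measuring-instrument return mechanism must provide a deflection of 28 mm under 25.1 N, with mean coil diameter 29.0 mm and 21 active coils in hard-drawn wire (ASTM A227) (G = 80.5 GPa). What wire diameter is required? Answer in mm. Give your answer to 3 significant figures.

Required rate k = F/δ = 25.1/28 = 0.89643 N/mm
d = (8D³N_a·k / G)^(1/4) = (8·29.0³·21·0.89643 / (80.5×10³))^0.25
  = (45.627)^0.25 = 2.5990 mm

2.60 mm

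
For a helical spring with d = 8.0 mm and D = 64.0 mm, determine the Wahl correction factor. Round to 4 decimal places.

1.1840

C = D/d = 64.0/8.0 = 8.0000
K_W = (4C−1)/(4C−4) + 0.615/C = 31.000/28.000 + 0.0769 = 1.1840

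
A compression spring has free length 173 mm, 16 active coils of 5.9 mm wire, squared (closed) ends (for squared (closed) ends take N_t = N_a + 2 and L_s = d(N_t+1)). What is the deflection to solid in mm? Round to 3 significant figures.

N_t = 18; L_s = 5.9·19 = 112.1 mm
δ_solid = L₀ − L_s = 173 − 112.1 = 60.9 mm

60.9 mm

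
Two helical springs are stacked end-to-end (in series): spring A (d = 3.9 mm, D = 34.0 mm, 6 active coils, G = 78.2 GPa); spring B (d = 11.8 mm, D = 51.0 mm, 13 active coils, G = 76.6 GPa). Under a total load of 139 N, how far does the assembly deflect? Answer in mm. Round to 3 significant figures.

k_A = Gd⁴/(8D³N_a) = (78.2×10³)(3.9⁴)/(8·34.0³·6) = 9.5893 N/mm
k_B = Gd⁴/(8D³N_a) = (76.6×10³)(11.8⁴)/(8·51.0³·13) = 107.65 N/mm
Series: 1/k_eq = 1/9.5893 + 1/107.65 = 0.11357; k_eq = 8.805 N/mm
δ = F/k_eq = 139/8.805 = 15.787 mm

15.8 mm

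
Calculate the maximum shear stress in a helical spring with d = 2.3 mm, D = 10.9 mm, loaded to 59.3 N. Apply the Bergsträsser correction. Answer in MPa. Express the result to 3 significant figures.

178 MPa

Spring index C = D/d = 10.9/2.3 = 4.7391
K_B = (4C+2)/(4C−3) = 20.957/15.957 = 1.3134
τ₀ = 8FD/(πd³) = 8·59.3·10.9/(π·2.3³) = 5170.96/38.224 = 135.28 MPa
τ_max = K·τ₀ = 1.3134 × 135.28 = 177.67 MPa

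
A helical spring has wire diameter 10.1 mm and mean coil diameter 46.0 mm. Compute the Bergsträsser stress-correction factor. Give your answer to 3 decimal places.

1.329

C = D/d = 46.0/10.1 = 4.5545
K_B = (4C+2)/(4C−3) = 20.218/15.218 = 1.3286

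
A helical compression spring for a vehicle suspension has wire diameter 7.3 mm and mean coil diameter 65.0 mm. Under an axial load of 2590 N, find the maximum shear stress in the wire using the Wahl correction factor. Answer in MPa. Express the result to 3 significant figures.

Spring index C = D/d = 65.0/7.3 = 8.9041
K_W = (4C−1)/(4C−4) + 0.615/C = 34.616/31.616 + 0.0691 = 1.1640
τ₀ = 8FD/(πd³) = 8·2590·65.0/(π·7.3³) = 1.3468e+06/1222.1 = 1102 MPa
τ_max = K·τ₀ = 1.1640 × 1102 = 1282.7 MPa

1280 MPa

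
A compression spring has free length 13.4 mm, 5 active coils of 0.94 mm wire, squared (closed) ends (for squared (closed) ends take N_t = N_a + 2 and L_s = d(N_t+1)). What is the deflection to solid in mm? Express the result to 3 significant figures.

N_t = 7; L_s = 0.94·8 = 7.52 mm
δ_solid = L₀ − L_s = 13.4 − 7.52 = 5.88 mm

5.88 mm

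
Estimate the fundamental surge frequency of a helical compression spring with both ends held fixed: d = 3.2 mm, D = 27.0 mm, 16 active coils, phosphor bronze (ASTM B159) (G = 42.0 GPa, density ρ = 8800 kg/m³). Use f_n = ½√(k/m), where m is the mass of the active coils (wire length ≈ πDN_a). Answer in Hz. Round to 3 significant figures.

k = Gd⁴/(8D³N_a) = (42.0×10³)(3.2⁴)/(8·27.0³·16) = 1.748 N/mm = 1748 N/m
Wire length L = πDN_a = π·27.0·16 = 1357.2 mm
m = ρ·(πd²/4)·L = 8800 × 8.0425×10⁻⁶ m² × 1.3572 m = 0.096052 kg
f_n = ½√(k/m) = 0.5·√(1748/0.096052) = 0.5·√(18199) = 67.451 Hz

67.5 Hz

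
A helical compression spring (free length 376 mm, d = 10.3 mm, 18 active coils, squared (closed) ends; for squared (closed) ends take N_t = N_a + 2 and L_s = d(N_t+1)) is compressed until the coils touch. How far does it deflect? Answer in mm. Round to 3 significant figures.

160 mm

N_t = 20; L_s = 10.3·21 = 216.3 mm
δ_solid = L₀ − L_s = 376 − 216.3 = 159.7 mm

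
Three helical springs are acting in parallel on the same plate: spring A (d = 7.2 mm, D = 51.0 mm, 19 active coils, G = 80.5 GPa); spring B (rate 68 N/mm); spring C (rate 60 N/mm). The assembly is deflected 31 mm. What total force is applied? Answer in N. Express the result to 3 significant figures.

4300 N

k_A = Gd⁴/(8D³N_a) = (80.5×10³)(7.2⁴)/(8·51.0³·19) = 10.729 N/mm
Parallel: k_eq = 10.729 + 68 + 60 = 138.73 N/mm
F = k_eq·δ = 138.73·31 = 4300.6 N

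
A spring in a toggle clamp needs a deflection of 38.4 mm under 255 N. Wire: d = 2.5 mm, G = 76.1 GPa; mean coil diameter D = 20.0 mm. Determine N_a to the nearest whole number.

7

Required rate k = F/δ = 255/38.4 = 6.6406 N/mm
N_a = Gd⁴/(8D³k) = (76.1×10³ × 2.5⁴)/(8 × 20.0³ × 6.6406)
    = 2.97266e+06 / 425000 = 6.994 → 7 coils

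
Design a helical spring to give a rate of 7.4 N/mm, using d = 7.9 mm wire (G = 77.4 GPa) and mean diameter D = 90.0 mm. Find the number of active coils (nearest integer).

N_a = Gd⁴/(8D³k) = (77.4×10³ × 7.9⁴)/(8 × 90.0³ × 7.4)
    = 3.01474e+08 / 4.31568e+07 = 6.986 → 7 coils

7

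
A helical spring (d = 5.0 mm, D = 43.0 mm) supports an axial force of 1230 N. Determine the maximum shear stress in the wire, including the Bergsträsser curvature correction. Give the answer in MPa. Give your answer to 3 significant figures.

Spring index C = D/d = 43.0/5.0 = 8.6000
K_B = (4C+2)/(4C−3) = 36.400/31.400 = 1.1592
τ₀ = 8FD/(πd³) = 8·1230·43.0/(π·5.0³) = 423120/392.7 = 1077.5 MPa
τ_max = K·τ₀ = 1.1592 × 1077.5 = 1249 MPa

1250 MPa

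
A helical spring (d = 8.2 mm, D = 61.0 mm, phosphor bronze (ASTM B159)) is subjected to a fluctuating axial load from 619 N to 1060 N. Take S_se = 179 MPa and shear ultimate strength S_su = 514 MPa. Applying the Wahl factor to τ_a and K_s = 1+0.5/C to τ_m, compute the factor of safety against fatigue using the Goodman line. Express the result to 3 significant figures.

C = D/d = 61.0/8.2 = 7.4390; K_W = (4C−1)/(4C−4)+0.615/C = 1.1991; K_s = 1+0.5/C = 1.0672
F_a = (F_max−F_min)/2 = 220.5 N; F_m = (F_max+F_min)/2 = 839.5 N
τ_a = K_W·8F_aD/(πd³) = 1.1991 × 62.121 = 74.492 MPa
τ_m = K_s·8F_mD/(πd³) = 1.0672 × 236.51 = 252.41 MPa
Goodman: 1/n_f = τ_a/S_se + τ_m/S_su = 74.492/179 + 252.41/514 = 0.41616 + 0.49106 = 0.90722
n_f = 1/0.90722 = 1.102

1.10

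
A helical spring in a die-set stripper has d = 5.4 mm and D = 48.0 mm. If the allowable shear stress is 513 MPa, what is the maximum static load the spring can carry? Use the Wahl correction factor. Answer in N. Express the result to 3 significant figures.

568 N

C = D/d = 48.0/5.4 = 8.8889
K_W = (4C−1)/(4C−4) + 0.615/C = 34.556/31.556 + 0.0692 = 1.1643
τ_max = K·8FD/(πd³) → F_max = τ_allow·πd³/(8DK)
F_max = 513·π·5.4³/(8·48.0·1.1643) = 2.5377e+05/447.08 = 567.63 N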